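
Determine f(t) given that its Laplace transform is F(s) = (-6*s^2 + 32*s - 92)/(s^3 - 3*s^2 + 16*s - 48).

Factor the denominator: s^3 - 3*s^2 + 16*s - 48 = (s - 3)*(s^2 + 16).
Partial fraction decomposition gives [-2/(s - 3)] + [-4*s/(s^2 + 16)] + [20/(s^2 + 16)].
Invert each term: -2/(s - 3) ↔ -2e^(3t); -4·s/(s^2 + 16) ↔ -4cos(4t); 5·4/(s^2 + 16) ↔ 5sin(4t).

f(t) = -2*exp(3*t) + 5*sin(4*t) - 4*cos(4*t)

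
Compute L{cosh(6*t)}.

s/(s^2 - 36)

L{cosh(6t)} = s/(s^2 - 36).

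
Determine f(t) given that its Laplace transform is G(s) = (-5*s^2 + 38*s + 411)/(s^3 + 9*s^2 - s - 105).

f(t) = 6*exp(3*t) - 6*exp(-5*t) - 5*exp(-7*t)

Factor the denominator: s^3 + 9*s^2 - s - 105 = (s - 3)*(s + 5)*(s + 7).
Partial fraction decomposition gives [-5/(s + 7)] + [-6/(s + 5)] + [6/(s - 3)].
Invert each term: -5/(s + 7) ↔ -5e^(-7t); -6/(s + 5) ↔ -6e^(-5t); 6/(s - 3) ↔ 6e^(3t).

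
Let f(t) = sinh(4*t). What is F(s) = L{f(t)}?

F(s) = 4/(s^2 - 16)

L{sinh(4t)} = 4/(s^2 - 16).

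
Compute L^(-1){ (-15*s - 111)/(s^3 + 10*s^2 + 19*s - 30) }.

Factor the denominator: s^3 + 10*s^2 + 19*s - 30 = (s - 1)*(s + 5)*(s + 6).
Partial fraction decomposition gives [-3/(s + 6)] + [6/(s + 5)] + [-3/(s - 1)].
Invert each term: -3/(s + 6) ↔ -3e^(-6t); 6/(s + 5) ↔ 6e^(-5t); -3/(s - 1) ↔ -3e^(t).

-3*exp(t) + 6*exp(-5*t) - 3*exp(-6*t)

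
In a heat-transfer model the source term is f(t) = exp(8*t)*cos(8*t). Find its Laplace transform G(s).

L{cos(8t)} = s/(s^2 + 64).
By the first shifting theorem, multiplying by e^(8t) replaces s with s - 8.

G(s) = (s - 8)/((s - 8)^2 + 64)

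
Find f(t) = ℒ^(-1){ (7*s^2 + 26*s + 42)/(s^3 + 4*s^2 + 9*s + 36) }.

f(t) = 2*sin(3*t) + 5*cos(3*t) + 2*exp(-4*t)

Factor the denominator: s^3 + 4*s^2 + 9*s + 36 = (s + 4)*(s^2 + 9).
Partial fraction decomposition gives [2/(s + 4)] + [5*s/(s^2 + 9)] + [6/(s^2 + 9)].
Invert each term: 2/(s + 4) ↔ 2e^(-4t); 5·s/(s^2 + 9) ↔ 5cos(3t); 2·3/(s^2 + 9) ↔ 2sin(3t).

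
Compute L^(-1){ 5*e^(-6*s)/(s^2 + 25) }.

Heaviside(t - 6)*(sin(5*t - 30))

The factor e^(-6s) signals a time shift by c = 6 (second shifting theorem).
L{sin(5t)} = 5/(s^2 + 25), so L^-1{5/(s^2 + 25)} = sin(5*t).
Hence the inverse is u(t - 6) times that function evaluated at t - 6.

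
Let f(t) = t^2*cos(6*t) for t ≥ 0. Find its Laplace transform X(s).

L{cos(6t)} = s/(s^2 + 36).
Then apply L{t^2·g(t)} = (-1)^2 d^2/ds^2[G(s)] with G(s) = s/(s^2 + 36):
differentiating 2 times and applying the sign gives 2*s*(s^2 - 108)/(s^2 + 36)^3.

X(s) = 2*s*(s^2 - 108)/(s^2 + 36)^3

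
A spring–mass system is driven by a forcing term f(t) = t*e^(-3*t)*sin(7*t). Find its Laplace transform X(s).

L{sin(7t)} = 7/(s^2 + 49).
Multiplying by e^(-3t) shifts s → s + 3, so L{e^(-3*t)*sin(7*t)} = 7/((s + 3)^2 + 49).
Then apply L{t·g(t)} = -d/ds[G(s)] with G(s) = 7/((s + 3)^2 + 49):
differentiating 1 time and applying the sign gives 14*(s + 3)/(s^2 + 6*s + 58)^2.

X(s) = 14*(s + 3)/(s^2 + 6*s + 58)^2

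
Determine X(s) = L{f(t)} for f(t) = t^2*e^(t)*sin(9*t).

X(s) = 54*(s^2 - 2*s - 26)/(s^2 - 2*s + 82)^3

L{sin(9t)} = 9/(s^2 + 81).
Multiplying by e^(t) shifts s → s - 1, so L{e^(t)*sin(9*t)} = 9/((s - 1)^2 + 81).
Then apply L{t^2·g(t)} = (-1)^2 d^2/ds^2[G(s)] with G(s) = 9/((s - 1)^2 + 81):
differentiating 2 times and applying the sign gives 54*(s^2 - 2*s - 26)/(s^2 - 2*s + 82)^3.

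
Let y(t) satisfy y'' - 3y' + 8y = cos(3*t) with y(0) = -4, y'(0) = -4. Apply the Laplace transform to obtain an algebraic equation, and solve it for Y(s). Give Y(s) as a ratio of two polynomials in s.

Y(s) = (-4*s^3 + 8*s^2 - 35*s + 72)/(s^4 - 3*s^3 + 17*s^2 - 27*s + 72)

Take the Laplace transform of both sides.
Using L{y''} = s^2 Y - s·y(0) - y'(0) and L{y'} = sY - y(0), with y(0) = -4, y'(0) = -4, the left side becomes (s^2 - 3*s + 8)Y - (-4*s + 8).
The right side is L{cos(3*t)} = s/(s^2 + 9).
So (s^2 - 3*s + 8)Y = s/(s^2 + 9) + (-4*s + 8).
Divide through and combine into a single rational function.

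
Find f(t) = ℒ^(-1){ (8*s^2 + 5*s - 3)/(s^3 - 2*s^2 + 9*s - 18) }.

Factor the denominator: s^3 - 2*s^2 + 9*s - 18 = (s - 2)*(s^2 + 9).
Partial fraction decomposition gives [3/(s - 2)] + [5*s/(s^2 + 9)] + [15/(s^2 + 9)].
Invert each term: 3/(s - 2) ↔ 3e^(2t); 5·s/(s^2 + 9) ↔ 5cos(3t); 5·3/(s^2 + 9) ↔ 5sin(3t).

f(t) = 3*exp(2*t) + 5*sin(3*t) + 5*cos(3*t)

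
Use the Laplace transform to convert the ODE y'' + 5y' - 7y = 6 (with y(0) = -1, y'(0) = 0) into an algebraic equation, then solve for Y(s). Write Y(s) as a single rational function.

Transform both sides with L{·}.
Using L{y''} = s^2 Y - s·y(0) - y'(0) and L{y'} = sY - y(0), with y(0) = -1, y'(0) = 0, the left side becomes (s^2 + 5*s - 7)Y - (-s - 5).
The right side is L{6} = 6/s.
So (s^2 + 5*s - 7)Y = 6/s + (-s - 5).
Solve for Y(s) and write it as one ratio of polynomials.

Y(s) = (-s^2 - 5*s + 6)/(s^3 + 5*s^2 - 7*s)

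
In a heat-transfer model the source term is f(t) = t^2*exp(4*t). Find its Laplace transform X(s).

L{e^(4t)} = 1/(s - 4).
Then apply L{t^2·g(t)} = (-1)^2 d^2/ds^2[G(s)] with G(s) = 1/(s - 4):
differentiating 2 times and applying the sign gives 2/(s - 4)^3.

X(s) = 2/(s - 4)^3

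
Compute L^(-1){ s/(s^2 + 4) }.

Since L{cos(2t)} = s/(s^2 + 4), the inverse is cos(2*t).

cos(2*t)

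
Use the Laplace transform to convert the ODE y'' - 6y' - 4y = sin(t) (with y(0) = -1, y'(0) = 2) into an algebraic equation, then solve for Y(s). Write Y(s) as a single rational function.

Take the Laplace transform of both sides.
The derivative rules (L{y''} = s^2 Y - s·y(0) - y'(0) and L{y'} = sY - y(0), with y(0) = -1, y'(0) = 2) turn the left side into (s^2 - 6*s - 4)Y - (-s + 8).
The right side is L{sin(t)} = 1/(s^2 + 1).
So (s^2 - 6*s - 4)Y = 1/(s^2 + 1) + (-s + 8).
Solve for Y(s) and write it as one ratio of polynomials.

Y(s) = (-s^3 + 8*s^2 - s + 9)/(s^4 - 6*s^3 - 3*s^2 - 6*s - 4)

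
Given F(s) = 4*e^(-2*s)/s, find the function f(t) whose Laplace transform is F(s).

f(t) = Heaviside(t - 2)*(4)

The factor e^(-2s) signals a time shift by c = 2 (second shifting theorem).
L{4} = 4/s, so L^-1{4/s} = 4.
Hence the inverse is u(t - 2) times that function evaluated at t - 2.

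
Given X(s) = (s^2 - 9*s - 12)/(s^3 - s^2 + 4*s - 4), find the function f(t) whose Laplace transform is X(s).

Factor the denominator: s^3 - s^2 + 4*s - 4 = (s - 1)*(s^2 + 4).
Partial fraction decomposition gives [-4/(s - 1)] + [5*s/(s^2 + 4)] + [-4/(s^2 + 4)].
Invert each term: -4/(s - 1) ↔ -4e^(t); 5·s/(s^2 + 4) ↔ 5cos(2t); -2·2/(s^2 + 4) ↔ -2sin(2t).

f(t) = -4*exp(t) - 2*sin(2*t) + 5*cos(2*t)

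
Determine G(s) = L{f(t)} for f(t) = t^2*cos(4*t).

G(s) = 2*s*(s^2 - 48)/(s^2 + 16)^3

L{cos(4t)} = s/(s^2 + 16).
Then apply L{t^2·g(t)} = (-1)^2 d^2/ds^2[H(s)] with H(s) = s/(s^2 + 16):
differentiating 2 times and applying the sign gives 2*s*(s^2 - 48)/(s^2 + 16)^3.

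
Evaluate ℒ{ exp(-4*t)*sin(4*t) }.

4/((s + 4)^2 + 16)

L{sin(4t)} = 4/(s^2 + 16).
By the first shifting theorem, multiplying by e^(-4t) replaces s with s + 4.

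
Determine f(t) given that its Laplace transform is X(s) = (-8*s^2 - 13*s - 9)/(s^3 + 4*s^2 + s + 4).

f(t) = -sin(t) - 3*cos(t) - 5*exp(-4*t)

Factor the denominator: s^3 + 4*s^2 + s + 4 = (s + 4)*(s^2 + 1).
Partial fraction decomposition gives [-5/(s + 4)] + [-3*s/(s^2 + 1)] + [-1/(s^2 + 1)].
Invert each term: -5/(s + 4) ↔ -5e^(-4t); -3·s/(s^2 + 1) ↔ -3cos(t); -1·1/(s^2 + 1) ↔ -sin(t).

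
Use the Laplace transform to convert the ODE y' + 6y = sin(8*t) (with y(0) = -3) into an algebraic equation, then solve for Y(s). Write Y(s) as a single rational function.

Y(s) = (-3*s^2 - 184)/(s^3 + 6*s^2 + 64*s + 384)

Apply the Laplace transform to the equation.
The derivative rules (L{y'} = sY - y(0) = sY - (-3)) turn the left side into (s + 6)Y - (-3).
The right side is L{sin(8*t)} = 8/(s^2 + 64).
So (s + 6)Y = 8/(s^2 + 64) + (-3).
Divide through and combine into a single rational function.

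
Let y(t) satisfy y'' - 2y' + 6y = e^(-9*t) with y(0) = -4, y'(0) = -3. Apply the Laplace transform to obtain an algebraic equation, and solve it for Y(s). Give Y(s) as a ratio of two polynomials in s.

Y(s) = (-4*s^2 - 31*s + 46)/(s^3 + 7*s^2 - 12*s + 54)

Transform both sides with L{·}.
With L{y''} = s^2 Y - s·y(0) - y'(0) and L{y'} = sY - y(0), with y(0) = -4, y'(0) = -3: the LHS transforms to (s^2 - 2*s + 6)Y - (-4*s + 5).
The right side is L{e^(-9*t)} = 1/(s + 9).
So (s^2 - 2*s + 6)Y = 1/(s + 9) + (-4*s + 5).
Solve for Y(s) and write it as one ratio of polynomials.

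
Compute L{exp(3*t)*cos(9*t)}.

(s - 3)/((s - 3)^2 + 81)

L{cos(9t)} = s/(s^2 + 81).
By the first shifting theorem, multiplying by e^(3t) replaces s with s - 3.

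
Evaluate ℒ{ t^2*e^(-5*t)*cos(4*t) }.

2*(s + 5)*(s^2 + 10*s - 23)/(s^2 + 10*s + 41)^3

L{cos(4t)} = s/(s^2 + 16).
Multiplying by e^(-5t) shifts s → s + 5, so L{e^(-5*t)*cos(4*t)} = (s + 5)/((s + 5)^2 + 16).
Then apply L{t^2·g(t)} = (-1)^2 d^2/ds^2[G(s)] with G(s) = (s + 5)/((s + 5)^2 + 16):
differentiating 2 times and applying the sign gives 2*(s + 5)*(s^2 + 10*s - 23)/(s^2 + 10*s + 41)^3.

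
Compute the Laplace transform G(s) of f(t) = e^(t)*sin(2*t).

G(s) = 2/((s - 1)^2 + 4)

L{sin(2t)} = 2/(s^2 + 4).
By the first shifting theorem, multiplying by e^(t) replaces s with s - 1.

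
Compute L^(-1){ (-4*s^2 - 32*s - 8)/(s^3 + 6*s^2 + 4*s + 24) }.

-sin(2*t) - 5*cos(2*t) + exp(-6*t)

Factor the denominator: s^3 + 6*s^2 + 4*s + 24 = (s + 6)*(s^2 + 4).
Partial fraction decomposition gives [1/(s + 6)] + [-5*s/(s^2 + 4)] + [-2/(s^2 + 4)].
Invert each term: 1/(s + 6) ↔ e^(-6t); -5·s/(s^2 + 4) ↔ -5cos(2t); -1·2/(s^2 + 4) ↔ -sin(2t).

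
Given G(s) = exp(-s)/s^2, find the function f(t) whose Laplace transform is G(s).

The factor e^(-s) signals a time shift by c = 1 (second shifting theorem).
L{t} = 1!/s^2 = 1/s^2, so L^-1{s^(-2)} = t.
Hence the inverse is u(t - 1) times that function evaluated at t - 1.

f(t) = Heaviside(t - 1)*(t - 1)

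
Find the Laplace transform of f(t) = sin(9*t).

9/(s^2 + 81)

L{sin(9t)} = 9/(s^2 + 81).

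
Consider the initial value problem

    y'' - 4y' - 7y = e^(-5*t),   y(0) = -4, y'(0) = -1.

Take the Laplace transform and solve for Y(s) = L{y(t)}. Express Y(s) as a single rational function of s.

Y(s) = (-4*s^2 - 5*s + 76)/(s^3 + s^2 - 27*s - 35)

Apply the Laplace transform to the equation.
With L{y''} = s^2 Y - s·y(0) - y'(0) and L{y'} = sY - y(0), with y(0) = -4, y'(0) = -1: the LHS transforms to (s^2 - 4*s - 7)Y - (-4*s + 15).
The right side is L{e^(-5*t)} = 1/(s + 5).
So (s^2 - 4*s - 7)Y = 1/(s + 5) + (-4*s + 15).
Divide through and combine into a single rational function.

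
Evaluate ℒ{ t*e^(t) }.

(s - 1)^(-2)

L{e^(t)} = 1/(s - 1).
Then apply L{t·g(t)} = -d/ds[G(s)] with G(s) = 1/(s - 1):
differentiating 1 time and applying the sign gives (s - 1)^(-2).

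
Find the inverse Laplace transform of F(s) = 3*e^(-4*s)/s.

The factor e^(-4s) signals a time shift by c = 4 (second shifting theorem).
L{3} = 3/s, so L^-1{3/s} = 3.
Hence the inverse is u(t - 4) times that function evaluated at t - 4.

Heaviside(t - 4)*(3)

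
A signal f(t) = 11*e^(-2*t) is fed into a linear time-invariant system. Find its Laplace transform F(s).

L{11} = 11/s.
By the first shifting theorem, multiplying by e^(-2t) replaces s with s + 2.

F(s) = 11/(s + 2)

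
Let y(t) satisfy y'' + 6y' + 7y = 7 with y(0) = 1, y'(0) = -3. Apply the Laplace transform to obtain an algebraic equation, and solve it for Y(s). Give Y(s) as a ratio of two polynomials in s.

Transform both sides with L{·}.
With L{y''} = s^2 Y - s·y(0) - y'(0) and L{y'} = sY - y(0), with y(0) = 1, y'(0) = -3: the LHS transforms to (s^2 + 6*s + 7)Y - (s + 3).
The right side is L{7} = 7/s.
So (s^2 + 6*s + 7)Y = 7/s + (s + 3).
Isolate Y and clear denominators.

Y(s) = (s^2 + 3*s + 7)/(s^3 + 6*s^2 + 7*s)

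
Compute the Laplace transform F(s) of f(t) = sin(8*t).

L{sin(8t)} = 8/(s^2 + 64).

F(s) = 8/(s^2 + 64)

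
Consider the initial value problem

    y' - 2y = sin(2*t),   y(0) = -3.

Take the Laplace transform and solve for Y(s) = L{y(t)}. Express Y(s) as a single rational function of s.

Y(s) = (-3*s^2 - 10)/(s^3 - 2*s^2 + 4*s - 8)

Transform both sides with L{·}.
Using L{y'} = sY - y(0) = sY - (-3), the left side becomes (s - 2)Y - (-3).
The right side is L{sin(2*t)} = 2/(s^2 + 4).
So (s - 2)Y = 2/(s^2 + 4) + (-3).
Divide through and combine into a single rational function.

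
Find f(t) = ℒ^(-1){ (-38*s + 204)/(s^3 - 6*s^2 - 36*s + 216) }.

Factor the denominator: s^3 - 6*s^2 - 36*s + 216 = (s - 6)^2*(s + 6).
Partial fraction decomposition gives [-3/(s - 6)] + [-2/(s - 6)^2] + [3/(s + 6)].
Invert each term: -3/(s - 6) ↔ -3e^(6t); -2/(s - 6)^2 ↔ -2t·e^(6t); 3/(s + 6) ↔ 3e^(-6t).

f(t) = -2*t*exp(6*t) - 3*exp(6*t) + 3*exp(-6*t)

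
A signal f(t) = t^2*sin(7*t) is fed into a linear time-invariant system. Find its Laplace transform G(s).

L{sin(7t)} = 7/(s^2 + 49).
Then apply L{t^2·g(t)} = (-1)^2 d^2/ds^2[H(s)] with H(s) = 7/(s^2 + 49):
differentiating 2 times and applying the sign gives 14*(3*s^2 - 49)/(s^2 + 49)^3.

G(s) = 14*(3*s^2 - 49)/(s^2 + 49)^3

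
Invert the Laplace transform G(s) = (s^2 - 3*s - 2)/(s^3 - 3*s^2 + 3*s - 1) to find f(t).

f(t) = -2*t^2*exp(t) - t*exp(t) + exp(t)

Factor the denominator: s^3 - 3*s^2 + 3*s - 1 = (s - 1)^3.
Partial fraction decomposition gives [1/(s - 1)] + [-1/(s - 1)^2] + [-4/(s - 1)^3].
Invert each term: 1/(s - 1) ↔ e^(t); -1/(s - 1)^2 ↔ -t·e^(t); -4/(s - 1)^3 ↔ (-2)t^2·e^(t).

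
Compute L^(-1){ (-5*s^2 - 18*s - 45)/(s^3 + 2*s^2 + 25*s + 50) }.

-2*sin(5*t) - 4*cos(5*t) - exp(-2*t)

Factor the denominator: s^3 + 2*s^2 + 25*s + 50 = (s + 2)*(s^2 + 25).
Partial fraction decomposition gives [-1/(s + 2)] + [-4*s/(s^2 + 25)] + [-10/(s^2 + 25)].
Invert each term: -1/(s + 2) ↔ -e^(-2t); -4·s/(s^2 + 25) ↔ -4cos(5t); -2·5/(s^2 + 25) ↔ -2sin(5t).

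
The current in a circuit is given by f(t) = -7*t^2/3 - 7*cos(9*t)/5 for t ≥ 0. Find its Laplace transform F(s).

F(s) = -7*s/(5*(s^2 + 81)) - 14/(3*s^3)

By linearity of the Laplace transform, transform each term separately.
(-7/5)·[L{cos(9t)} = s/(s^2 + 81)]; (-7/3)·[L{t^2} = 2!/s^3 = 2/s^3].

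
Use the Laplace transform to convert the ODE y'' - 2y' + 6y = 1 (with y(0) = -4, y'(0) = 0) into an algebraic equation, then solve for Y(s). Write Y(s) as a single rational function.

Apply the Laplace transform to the equation.
With L{y''} = s^2 Y - s·y(0) - y'(0) and L{y'} = sY - y(0), with y(0) = -4, y'(0) = 0: the LHS transforms to (s^2 - 2*s + 6)Y - (-4*s + 8).
The right side is L{1} = 1/s.
So (s^2 - 2*s + 6)Y = 1/s + (-4*s + 8).
Isolate Y and clear denominators.

Y(s) = (-4*s^2 + 8*s + 1)/(s^3 - 2*s^2 + 6*s)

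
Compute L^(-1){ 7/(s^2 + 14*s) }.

Rewrite the denominator: s^2 + 14*s = (s + 7)^2 - 49.
The form in (s + 7) signals a first-shifting-theorem factor e^(-7t).
Since L{sinh(7t)} = 7/(s^2 - 49), the inverse is e^(-7*t)*sinh(7*t).

exp(-7*t)*sinh(7*t)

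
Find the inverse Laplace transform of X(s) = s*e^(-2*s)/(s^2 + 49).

The factor e^(-2s) signals a time shift by c = 2 (second shifting theorem).
L{cos(7t)} = s/(s^2 + 49), so L^-1{s/(s^2 + 49)} = cos(7*t).
Hence the inverse is u(t - 2) times that function evaluated at t - 2.

Heaviside(t - 2)*(cos(7*t - 14))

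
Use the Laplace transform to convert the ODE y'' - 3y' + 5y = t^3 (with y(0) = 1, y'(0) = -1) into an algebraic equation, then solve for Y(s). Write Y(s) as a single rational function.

Transform both sides with L{·}.
Using L{y''} = s^2 Y - s·y(0) - y'(0) and L{y'} = sY - y(0), with y(0) = 1, y'(0) = -1, the left side becomes (s^2 - 3*s + 5)Y - (s - 4).
The right side is L{t^3} = 6/s^4.
So (s^2 - 3*s + 5)Y = 6/s^4 + (s - 4).
Solve for Y(s) and write it as one ratio of polynomials.

Y(s) = (s^5 - 4*s^4 + 6)/(s^6 - 3*s^5 + 5*s^4)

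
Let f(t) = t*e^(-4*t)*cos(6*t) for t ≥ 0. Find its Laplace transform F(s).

L{cos(6t)} = s/(s^2 + 36).
Multiplying by e^(-4t) shifts s → s + 4, so L{e^(-4*t)*cos(6*t)} = (s + 4)/((s + 4)^2 + 36).
Then apply L{t·g(t)} = -d/ds[G(s)] with G(s) = (s + 4)/((s + 4)^2 + 36):
differentiating 1 time and applying the sign gives (s - 2)*(s + 10)/(s^2 + 8*s + 52)^2.

F(s) = (s - 2)*(s + 10)/(s^2 + 8*s + 52)^2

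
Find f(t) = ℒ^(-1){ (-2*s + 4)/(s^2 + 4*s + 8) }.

f(t) = 4*exp(-2*t)*sin(2*t) - 2*exp(-2*t)*cos(2*t)

Complete the square in the denominator: s^2 + 4*s + 8 = (s + 2)^2 + 2^2.
Split the numerator to match: -2*s + 4 = -2·(s + 2) + 4·2.
Invert each term: -2·(s + 2)/((s + 2)^2 + 4) ↔ -2e^(-2t)cos(2t); 4·2/((s + 2)^2 + 4) ↔ 4e^(-2t)sin(2t).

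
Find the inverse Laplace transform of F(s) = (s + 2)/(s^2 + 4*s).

exp(-2*t)*cosh(2*t)

Rewrite the denominator: s^2 + 4*s = (s + 2)^2 - 4.
The form in (s + 2) signals a first-shifting-theorem factor e^(-2t).
Since L{cosh(2t)} = s/(s^2 - 4), the inverse is e^(-2*t)*cosh(2*t).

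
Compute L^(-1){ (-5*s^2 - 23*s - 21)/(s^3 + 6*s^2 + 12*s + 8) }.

Factor the denominator: s^3 + 6*s^2 + 12*s + 8 = (s + 2)^3.
Partial fraction decomposition gives [-5/(s + 2)] + [-3/(s + 2)^2] + [5/(s + 2)^3].
Invert each term: -5/(s + 2) ↔ -5e^(-2t); -3/(s + 2)^2 ↔ -3t·e^(-2t); 5/(s + 2)^3 ↔ (5/2)t^2·e^(-2t).

5*t^2*exp(-2*t)/2 - 3*t*exp(-2*t) - 5*exp(-2*t)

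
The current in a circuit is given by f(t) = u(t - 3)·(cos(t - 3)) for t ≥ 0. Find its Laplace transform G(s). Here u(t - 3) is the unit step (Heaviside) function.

By the second shifting theorem, L{u(t - c)·g(t - c)} = e^(-cs)·H(s) with c = 3 and H(s) = L{g(t)}.
L{cos(t)} = s/(s^2 + 1).

G(s) = s*exp(-3*s)/(s^2 + 1)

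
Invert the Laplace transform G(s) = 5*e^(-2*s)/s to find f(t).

f(t) = Heaviside(t - 2)*(5)

The factor e^(-2s) signals a time shift by c = 2 (second shifting theorem).
L{5} = 5/s, so L^-1{5/s} = 5.
Hence the inverse is u(t - 2) times that function evaluated at t - 2.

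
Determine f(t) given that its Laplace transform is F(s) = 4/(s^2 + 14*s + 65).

Rewrite the denominator: s^2 + 14*s + 65 = (s + 7)^2 + 16.
The form in (s + 7) signals a first-shifting-theorem factor e^(-7t).
Since L{sin(4t)} = 4/(s^2 + 16), the inverse is e^(-7*t)*sin(4*t).

f(t) = exp(-7*t)*sin(4*t)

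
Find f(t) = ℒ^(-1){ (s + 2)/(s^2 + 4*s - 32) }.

f(t) = exp(-2*t)*cosh(6*t)

Rewrite the denominator: s^2 + 4*s - 32 = (s + 2)^2 - 36.
The form in (s + 2) signals a first-shifting-theorem factor e^(-2t).
Since L{cosh(6t)} = s/(s^2 - 36), the inverse is exp(-2*t)*cosh(6*t).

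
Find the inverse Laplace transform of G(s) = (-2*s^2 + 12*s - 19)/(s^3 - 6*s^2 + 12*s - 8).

Factor the denominator: s^3 - 6*s^2 + 12*s - 8 = (s - 2)^3.
Partial fraction decomposition gives [-2/(s - 2)] + [4/(s - 2)^2] + [-3/(s - 2)^3].
Invert each term: -2/(s - 2) ↔ -2e^(2t); 4/(s - 2)^2 ↔ 4t·e^(2t); -3/(s - 2)^3 ↔ (-3/2)t^2·e^(2t).

-3*t^2*exp(2*t)/2 + 4*t*exp(2*t) - 2*exp(2*t)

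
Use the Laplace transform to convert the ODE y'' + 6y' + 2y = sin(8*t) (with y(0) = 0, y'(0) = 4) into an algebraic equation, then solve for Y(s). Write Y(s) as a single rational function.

Y(s) = (4*s^2 + 264)/(s^4 + 6*s^3 + 66*s^2 + 384*s + 128)

Apply the Laplace transform to the equation.
With L{y''} = s^2 Y - s·y(0) - y'(0) and L{y'} = sY - y(0), with y(0) = 0, y'(0) = 4: the LHS transforms to (s^2 + 6*s + 2)Y - (4).
The right side is L{sin(8*t)} = 8/(s^2 + 64).
So (s^2 + 6*s + 2)Y = 8/(s^2 + 64) + (4).
Isolate Y and clear denominators.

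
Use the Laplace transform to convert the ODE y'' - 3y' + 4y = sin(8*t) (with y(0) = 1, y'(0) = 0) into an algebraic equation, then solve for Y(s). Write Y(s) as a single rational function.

Y(s) = (s^3 - 3*s^2 + 64*s - 184)/(s^4 - 3*s^3 + 68*s^2 - 192*s + 256)

Laplace-transform each side.
Using L{y''} = s^2 Y - s·y(0) - y'(0) and L{y'} = sY - y(0), with y(0) = 1, y'(0) = 0, the left side becomes (s^2 - 3*s + 4)Y - (s - 3).
The right side is L{sin(8*t)} = 8/(s^2 + 64).
So (s^2 - 3*s + 4)Y = 8/(s^2 + 64) + (s - 3).
Divide through and combine into a single rational function.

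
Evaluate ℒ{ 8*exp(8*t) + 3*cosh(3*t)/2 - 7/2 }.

The transform is linear, so treat each term independently.
L{-7/2} = (-7/2)/s; (3/2)·[L{cosh(3t)} = s/(s^2 - 9)]; (8)·[L{e^(8t)} = 1/(s - 8)].

3*s/(2*(s^2 - 9)) + 8/(s - 8) - 7/(2*s)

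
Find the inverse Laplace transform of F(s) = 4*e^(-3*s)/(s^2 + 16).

The factor e^(-3s) signals a time shift by c = 3 (second shifting theorem).
L{sin(4t)} = 4/(s^2 + 16), so L^-1{4/(s^2 + 16)} = sin(4*t).
Hence the inverse is u(t - 3) times that function evaluated at t - 3.

Heaviside(t - 3)*(sin(4*t - 12))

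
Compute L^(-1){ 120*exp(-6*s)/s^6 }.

Heaviside(t - 6)*((t - 6)^5)

The factor e^(-6s) signals a time shift by c = 6 (second shifting theorem).
L{t^5} = 5!/s^6 = 120/s^6, so L^-1{120/s^6} = t^5.
Hence the inverse is u(t - 6) times that function evaluated at t - 6.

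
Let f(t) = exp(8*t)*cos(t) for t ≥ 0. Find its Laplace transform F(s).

F(s) = (s - 8)/((s - 8)^2 + 1)

L{cos(t)} = s/(s^2 + 1).
By the first shifting theorem, multiplying by e^(8t) replaces s with s - 8.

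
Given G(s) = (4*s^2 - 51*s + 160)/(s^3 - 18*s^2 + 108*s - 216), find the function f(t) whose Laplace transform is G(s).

f(t) = -t^2*exp(6*t) - 3*t*exp(6*t) + 4*exp(6*t)

Factor the denominator: s^3 - 18*s^2 + 108*s - 216 = (s - 6)^3.
Partial fraction decomposition gives [4/(s - 6)] + [-3/(s - 6)^2] + [-2/(s - 6)^3].
Invert each term: 4/(s - 6) ↔ 4e^(6t); -3/(s - 6)^2 ↔ -3t·e^(6t); -2/(s - 6)^3 ↔ (-1)t^2·e^(6t).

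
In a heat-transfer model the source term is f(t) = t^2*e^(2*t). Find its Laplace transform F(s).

L{e^(2t)} = 1/(s - 2).
Then apply L{t^2·g(t)} = (-1)^2 d^2/ds^2[G(s)] with G(s) = 1/(s - 2):
differentiating 2 times and applying the sign gives 2/(s - 2)^3.

F(s) = 2/(s - 2)^3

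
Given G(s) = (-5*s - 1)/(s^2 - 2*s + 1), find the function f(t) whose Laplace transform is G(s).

Factor the denominator: s^2 - 2*s + 1 = (s - 1)^2.
Partial fraction decomposition gives [-5/(s - 1)] + [-6/(s - 1)^2].
Invert each term: -5/(s - 1) ↔ -5e^(t); -6/(s - 1)^2 ↔ -6t·e^(t).

f(t) = -6*t*exp(t) - 5*exp(t)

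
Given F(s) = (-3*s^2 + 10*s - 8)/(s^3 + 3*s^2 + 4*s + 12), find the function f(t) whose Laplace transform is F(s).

f(t) = 2*sin(2*t) + 2*cos(2*t) - 5*exp(-3*t)

Factor the denominator: s^3 + 3*s^2 + 4*s + 12 = (s + 3)*(s^2 + 4).
Partial fraction decomposition gives [-5/(s + 3)] + [2*s/(s^2 + 4)] + [4/(s^2 + 4)].
Invert each term: -5/(s + 3) ↔ -5e^(-3t); 2·s/(s^2 + 4) ↔ 2cos(2t); 2·2/(s^2 + 4) ↔ 2sin(2t).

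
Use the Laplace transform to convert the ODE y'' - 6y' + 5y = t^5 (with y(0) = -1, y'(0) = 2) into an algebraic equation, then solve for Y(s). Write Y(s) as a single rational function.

Y(s) = (-s^7 + 8*s^6 + 120)/(s^8 - 6*s^7 + 5*s^6)

Take the Laplace transform of both sides.
The derivative rules (L{y''} = s^2 Y - s·y(0) - y'(0) and L{y'} = sY - y(0), with y(0) = -1, y'(0) = 2) turn the left side into (s^2 - 6*s + 5)Y - (-s + 8).
The right side is L{t^5} = 120/s^6.
So (s^2 - 6*s + 5)Y = 120/s^6 + (-s + 8).
Solve for Y(s) and write it as one ratio of polynomials.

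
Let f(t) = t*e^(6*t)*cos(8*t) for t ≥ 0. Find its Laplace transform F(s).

L{cos(8t)} = s/(s^2 + 64).
Multiplying by e^(6t) shifts s → s - 6, so L{e^(6*t)*cos(8*t)} = (s - 6)/((s - 6)^2 + 64).
Then apply L{t·g(t)} = -d/ds[G(s)] with G(s) = (s - 6)/((s - 6)^2 + 64):
differentiating 1 time and applying the sign gives (s - 14)*(s + 2)/(s^2 - 12*s + 100)^2.

F(s) = (s - 14)*(s + 2)/(s^2 - 12*s + 100)^2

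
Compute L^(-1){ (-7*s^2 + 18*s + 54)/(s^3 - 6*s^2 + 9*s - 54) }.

Factor the denominator: s^3 - 6*s^2 + 9*s - 54 = (s - 6)*(s^2 + 9).
Partial fraction decomposition gives [-2/(s - 6)] + [-5*s/(s^2 + 9)] + [-12/(s^2 + 9)].
Invert each term: -2/(s - 6) ↔ -2e^(6t); -5·s/(s^2 + 9) ↔ -5cos(3t); -4·3/(s^2 + 9) ↔ -4sin(3t).

-2*exp(6*t) - 4*sin(3*t) - 5*cos(3*t)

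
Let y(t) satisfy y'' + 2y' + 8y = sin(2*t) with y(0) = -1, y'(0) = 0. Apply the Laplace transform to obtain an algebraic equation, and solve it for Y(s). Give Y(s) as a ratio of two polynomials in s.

Apply the Laplace transform to the equation.
With L{y''} = s^2 Y - s·y(0) - y'(0) and L{y'} = sY - y(0), with y(0) = -1, y'(0) = 0: the LHS transforms to (s^2 + 2*s + 8)Y - (-s - 2).
The right side is L{sin(2*t)} = 2/(s^2 + 4).
So (s^2 + 2*s + 8)Y = 2/(s^2 + 4) + (-s - 2).
Divide through and combine into a single rational function.

Y(s) = (-s^3 - 2*s^2 - 4*s - 6)/(s^4 + 2*s^3 + 12*s^2 + 8*s + 32)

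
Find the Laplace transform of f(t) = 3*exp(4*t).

L{3} = 3/s.
By the first shifting theorem, multiplying by e^(4t) replaces s with s - 4.

3/(s - 4)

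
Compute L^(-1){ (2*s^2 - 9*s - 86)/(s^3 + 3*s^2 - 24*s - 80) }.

2*t*exp(-4*t) - exp(5*t) + 3*exp(-4*t)

Factor the denominator: s^3 + 3*s^2 - 24*s - 80 = (s - 5)*(s + 4)^2.
Partial fraction decomposition gives [3/(s + 4)] + [2/(s + 4)^2] + [-1/(s - 5)].
Invert each term: 3/(s + 4) ↔ 3e^(-4t); 2/(s + 4)^2 ↔ 2t·e^(-4t); -1/(s - 5) ↔ -e^(5t).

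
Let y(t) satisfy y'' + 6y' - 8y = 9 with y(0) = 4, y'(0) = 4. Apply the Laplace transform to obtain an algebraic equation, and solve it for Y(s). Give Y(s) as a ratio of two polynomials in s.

Take the Laplace transform of both sides.
The derivative rules (L{y''} = s^2 Y - s·y(0) - y'(0) and L{y'} = sY - y(0), with y(0) = 4, y'(0) = 4) turn the left side into (s^2 + 6*s - 8)Y - (4*s + 28).
The right side is L{9} = 9/s.
So (s^2 + 6*s - 8)Y = 9/s + (4*s + 28).
Solve for Y(s) and write it as one ratio of polynomials.

Y(s) = (4*s^2 + 28*s + 9)/(s^3 + 6*s^2 - 8*s)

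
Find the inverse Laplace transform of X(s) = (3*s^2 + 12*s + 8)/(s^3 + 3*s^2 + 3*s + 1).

-t^2*exp(-t)/2 + 6*t*exp(-t) + 3*exp(-t)

Factor the denominator: s^3 + 3*s^2 + 3*s + 1 = (s + 1)^3.
Partial fraction decomposition gives [3/(s + 1)] + [6/(s + 1)^2] + [-1/(s + 1)^3].
Invert each term: 3/(s + 1) ↔ 3e^(-t); 6/(s + 1)^2 ↔ 6t·e^(-t); -1/(s + 1)^3 ↔ (-1/2)t^2·e^(-t).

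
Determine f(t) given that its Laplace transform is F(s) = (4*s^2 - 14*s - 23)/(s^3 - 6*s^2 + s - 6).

f(t) = exp(6*t) + 4*sin(t) + 3*cos(t)

Factor the denominator: s^3 - 6*s^2 + s - 6 = (s - 6)*(s^2 + 1).
Partial fraction decomposition gives [1/(s - 6)] + [3*s/(s^2 + 1)] + [4/(s^2 + 1)].
Invert each term: 1/(s - 6) ↔ e^(6t); 3·s/(s^2 + 1) ↔ 3cos(t); 4·1/(s^2 + 1) ↔ 4sin(t).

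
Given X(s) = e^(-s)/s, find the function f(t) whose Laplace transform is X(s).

The factor e^(-s) signals a time shift by c = 1 (second shifting theorem).
L{1} = 1/s, so L^-1{1/s} = 1.
Hence the inverse is u(t - 1) times that function evaluated at t - 1.

f(t) = Heaviside(t - 1)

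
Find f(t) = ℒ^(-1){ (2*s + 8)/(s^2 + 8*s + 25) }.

Rewrite the denominator: s^2 + 8*s + 25 = (s + 4)^2 + 9.
The form in (s + 4) signals a first-shifting-theorem factor e^(-4t).
Since L{cos(3t)} = s/(s^2 + 9), the inverse is e^(-4*t)*cos(3*t), scaled by 2.

f(t) = 2*exp(-4*t)*cos(3*t)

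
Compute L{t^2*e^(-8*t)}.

2/(s + 8)^3

L{e^(-8t)} = 1/(s + 8).
Then apply L{t^2·g(t)} = (-1)^2 d^2/ds^2[G(s)] with G(s) = 1/(s + 8):
differentiating 2 times and applying the sign gives 2/(s + 8)^3.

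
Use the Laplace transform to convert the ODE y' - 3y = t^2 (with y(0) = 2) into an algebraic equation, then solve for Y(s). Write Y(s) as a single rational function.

Y(s) = (2*s^3 + 2)/(s^4 - 3*s^3)

Transform both sides with L{·}.
The derivative rules (L{y'} = sY - y(0) = sY - 2) turn the left side into (s - 3)Y - (2).
The right side is L{t^2} = 2/s^3.
So (s - 3)Y = 2/s^3 + (2).
Isolate Y and clear denominators.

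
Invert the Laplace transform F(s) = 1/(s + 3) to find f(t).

f(t) = exp(-3*t)

Since L{e^(-3t)} = 1/(s + 3), the inverse is e^(-3*t).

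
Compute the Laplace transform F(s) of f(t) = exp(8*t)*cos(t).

L{cos(t)} = s/(s^2 + 1).
By the first shifting theorem, multiplying by e^(8t) replaces s with s - 8.

F(s) = (s - 8)/((s - 8)^2 + 1)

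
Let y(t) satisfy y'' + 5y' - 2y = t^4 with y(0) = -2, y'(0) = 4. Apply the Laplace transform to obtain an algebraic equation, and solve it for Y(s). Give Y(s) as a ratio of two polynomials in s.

Y(s) = (-2*s^6 - 6*s^5 + 24)/(s^7 + 5*s^6 - 2*s^5)

Apply the Laplace transform to the equation.
Using L{y''} = s^2 Y - s·y(0) - y'(0) and L{y'} = sY - y(0), with y(0) = -2, y'(0) = 4, the left side becomes (s^2 + 5*s - 2)Y - (-2*s - 6).
The right side is L{t^4} = 24/s^5.
So (s^2 + 5*s - 2)Y = 24/s^5 + (-2*s - 6).
Isolate Y and clear denominators.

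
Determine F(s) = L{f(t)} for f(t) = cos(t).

F(s) = s/(s^2 + 1)

L{cos(t)} = s/(s^2 + 1).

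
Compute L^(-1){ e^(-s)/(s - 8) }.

The factor e^(-s) signals a time shift by c = 1 (second shifting theorem).
L{e^(8t)} = 1/(s - 8), so L^-1{1/(s - 8)} = e^(8*t).
Hence the inverse is u(t - 1) times that function evaluated at t - 1.

Heaviside(t - 1)*(exp(8*t - 8))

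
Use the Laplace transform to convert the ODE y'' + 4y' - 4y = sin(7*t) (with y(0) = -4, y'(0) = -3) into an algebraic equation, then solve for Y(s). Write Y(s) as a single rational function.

Y(s) = (-4*s^3 - 19*s^2 - 196*s - 924)/(s^4 + 4*s^3 + 45*s^2 + 196*s - 196)

Take the Laplace transform of both sides.
With L{y''} = s^2 Y - s·y(0) - y'(0) and L{y'} = sY - y(0), with y(0) = -4, y'(0) = -3: the LHS transforms to (s^2 + 4*s - 4)Y - (-4*s - 19).
The right side is L{sin(7*t)} = 7/(s^2 + 49).
So (s^2 + 4*s - 4)Y = 7/(s^2 + 49) + (-4*s - 19).
Divide through and combine into a single rational function.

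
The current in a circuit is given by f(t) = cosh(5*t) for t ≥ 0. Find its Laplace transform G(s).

L{cosh(5t)} = s/(s^2 - 25).

G(s) = s/(s^2 - 25)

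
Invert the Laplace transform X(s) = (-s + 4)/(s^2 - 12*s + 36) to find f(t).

Factor the denominator: s^2 - 12*s + 36 = (s - 6)^2.
Partial fraction decomposition gives [-1/(s - 6)] + [-2/(s - 6)^2].
Invert each term: -1/(s - 6) ↔ -e^(6t); -2/(s - 6)^2 ↔ -2t·e^(6t).

f(t) = -2*t*exp(6*t) - exp(6*t)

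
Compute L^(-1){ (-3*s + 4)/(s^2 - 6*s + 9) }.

-5*t*exp(3*t) - 3*exp(3*t)

Factor the denominator: s^2 - 6*s + 9 = (s - 3)^2.
Partial fraction decomposition gives [-3/(s - 3)] + [-5/(s - 3)^2].
Invert each term: -3/(s - 3) ↔ -3e^(3t); -5/(s - 3)^2 ↔ -5t·e^(3t).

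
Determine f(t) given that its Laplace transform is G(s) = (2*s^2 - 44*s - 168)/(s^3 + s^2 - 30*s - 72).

f(t) = -4*exp(6*t) + 2*exp(-3*t) + 4*exp(-4*t)

Factor the denominator: s^3 + s^2 - 30*s - 72 = (s - 6)*(s + 3)*(s + 4).
Partial fraction decomposition gives [-4/(s - 6)] + [4/(s + 4)] + [2/(s + 3)].
Invert each term: -4/(s - 6) ↔ -4e^(6t); 4/(s + 4) ↔ 4e^(-4t); 2/(s + 3) ↔ 2e^(-3t).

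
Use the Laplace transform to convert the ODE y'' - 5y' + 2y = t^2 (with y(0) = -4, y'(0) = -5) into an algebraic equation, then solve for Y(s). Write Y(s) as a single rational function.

Laplace-transform each side.
Using L{y''} = s^2 Y - s·y(0) - y'(0) and L{y'} = sY - y(0), with y(0) = -4, y'(0) = -5, the left side becomes (s^2 - 5*s + 2)Y - (-4*s + 15).
The right side is L{t^2} = 2/s^3.
So (s^2 - 5*s + 2)Y = 2/s^3 + (-4*s + 15).
Solve for Y(s) and write it as one ratio of polynomials.

Y(s) = (-4*s^4 + 15*s^3 + 2)/(s^5 - 5*s^4 + 2*s^3)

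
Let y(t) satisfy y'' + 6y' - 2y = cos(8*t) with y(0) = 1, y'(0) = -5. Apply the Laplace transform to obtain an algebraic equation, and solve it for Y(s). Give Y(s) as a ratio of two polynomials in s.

Laplace-transform each side.
Using L{y''} = s^2 Y - s·y(0) - y'(0) and L{y'} = sY - y(0), with y(0) = 1, y'(0) = -5, the left side becomes (s^2 + 6*s - 2)Y - (s + 1).
The right side is L{cos(8*t)} = s/(s^2 + 64).
So (s^2 + 6*s - 2)Y = s/(s^2 + 64) + (s + 1).
Isolate Y and clear denominators.

Y(s) = (s^3 + s^2 + 65*s + 64)/(s^4 + 6*s^3 + 62*s^2 + 384*s - 128)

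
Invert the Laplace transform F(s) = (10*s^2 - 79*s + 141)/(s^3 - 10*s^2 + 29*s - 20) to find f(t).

f(t) = -exp(5*t) + 5*exp(4*t) + 6*exp(t)

Factor the denominator: s^3 - 10*s^2 + 29*s - 20 = (s - 5)*(s - 4)*(s - 1).
Partial fraction decomposition gives [5/(s - 4)] + [6/(s - 1)] + [-1/(s - 5)].
Invert each term: 5/(s - 4) ↔ 5e^(4t); 6/(s - 1) ↔ 6e^(t); -1/(s - 5) ↔ -e^(5t).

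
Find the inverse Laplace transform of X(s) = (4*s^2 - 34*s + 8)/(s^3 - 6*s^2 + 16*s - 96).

-exp(6*t) - sin(4*t) + 5*cos(4*t)

Factor the denominator: s^3 - 6*s^2 + 16*s - 96 = (s - 6)*(s^2 + 16).
Partial fraction decomposition gives [-1/(s - 6)] + [5*s/(s^2 + 16)] + [-4/(s^2 + 16)].
Invert each term: -1/(s - 6) ↔ -e^(6t); 5·s/(s^2 + 16) ↔ 5cos(4t); -1·4/(s^2 + 16) ↔ -sin(4t).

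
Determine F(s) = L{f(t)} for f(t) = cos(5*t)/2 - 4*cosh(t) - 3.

F(s) = s/(2*(s^2 + 25)) - 4*s/(s^2 - 1) - 3/s

Apply the Laplace transform termwise.
(-4)·[L{cosh(t)} = s/(s^2 - 1)]; (1/2)·[L{cos(5t)} = s/(s^2 + 25)]; L{-3} = -3/s.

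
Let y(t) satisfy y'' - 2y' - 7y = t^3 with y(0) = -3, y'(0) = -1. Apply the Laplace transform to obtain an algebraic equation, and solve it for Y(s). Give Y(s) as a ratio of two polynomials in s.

Y(s) = (-3*s^5 + 5*s^4 + 6)/(s^6 - 2*s^5 - 7*s^4)

Apply the Laplace transform to the equation.
The derivative rules (L{y''} = s^2 Y - s·y(0) - y'(0) and L{y'} = sY - y(0), with y(0) = -3, y'(0) = -1) turn the left side into (s^2 - 2*s - 7)Y - (-3*s + 5).
The right side is L{t^3} = 6/s^4.
So (s^2 - 2*s - 7)Y = 6/s^4 + (-3*s + 5).
Isolate Y and clear denominators.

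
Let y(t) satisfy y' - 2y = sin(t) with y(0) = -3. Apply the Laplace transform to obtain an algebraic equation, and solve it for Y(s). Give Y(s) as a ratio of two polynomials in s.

Take the Laplace transform of both sides.
With L{y'} = sY - y(0) = sY - (-3): the LHS transforms to (s - 2)Y - (-3).
The right side is L{sin(t)} = 1/(s^2 + 1).
So (s - 2)Y = 1/(s^2 + 1) + (-3).
Isolate Y and clear denominators.

Y(s) = (-3*s^2 - 2)/(s^3 - 2*s^2 + s - 2)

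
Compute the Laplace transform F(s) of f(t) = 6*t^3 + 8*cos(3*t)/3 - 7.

F(s) = 8*s/(3*(s^2 + 9)) - 7/s + 36/s^4

The transform is linear, so treat each term independently.
(8/3)·[L{cos(3t)} = s/(s^2 + 9)]; (6)·[L{t^3} = 3!/s^4 = 6/s^4]; L{-7} = -7/s.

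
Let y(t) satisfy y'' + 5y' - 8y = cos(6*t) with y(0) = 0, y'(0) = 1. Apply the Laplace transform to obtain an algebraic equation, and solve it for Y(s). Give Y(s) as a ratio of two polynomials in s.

Apply the Laplace transform to the equation.
The derivative rules (L{y''} = s^2 Y - s·y(0) - y'(0) and L{y'} = sY - y(0), with y(0) = 0, y'(0) = 1) turn the left side into (s^2 + 5*s - 8)Y - (1).
The right side is L{cos(6*t)} = s/(s^2 + 36).
So (s^2 + 5*s - 8)Y = s/(s^2 + 36) + (1).
Divide through and combine into a single rational function.

Y(s) = (s^2 + s + 36)/(s^4 + 5*s^3 + 28*s^2 + 180*s - 288)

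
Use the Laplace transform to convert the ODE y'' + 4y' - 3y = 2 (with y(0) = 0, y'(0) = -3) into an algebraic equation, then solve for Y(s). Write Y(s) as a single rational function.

Y(s) = (-3*s + 2)/(s^3 + 4*s^2 - 3*s)

Take the Laplace transform of both sides.
The derivative rules (L{y''} = s^2 Y - s·y(0) - y'(0) and L{y'} = sY - y(0), with y(0) = 0, y'(0) = -3) turn the left side into (s^2 + 4*s - 3)Y - (-3).
The right side is L{2} = 2/s.
So (s^2 + 4*s - 3)Y = 2/s + (-3).
Solve for Y(s) and write it as one ratio of polynomials.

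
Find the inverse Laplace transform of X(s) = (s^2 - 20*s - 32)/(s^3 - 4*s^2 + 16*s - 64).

Factor the denominator: s^3 - 4*s^2 + 16*s - 64 = (s - 4)*(s^2 + 16).
Partial fraction decomposition gives [-3/(s - 4)] + [4*s/(s^2 + 16)] + [-4/(s^2 + 16)].
Invert each term: -3/(s - 4) ↔ -3e^(4t); 4·s/(s^2 + 16) ↔ 4cos(4t); -1·4/(s^2 + 16) ↔ -sin(4t).

-3*exp(4*t) - sin(4*t) + 4*cos(4*t)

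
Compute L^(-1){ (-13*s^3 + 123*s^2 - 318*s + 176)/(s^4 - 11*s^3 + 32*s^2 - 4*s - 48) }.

Factor the denominator: s^4 - 11*s^3 + 32*s^2 - 4*s - 48 = (s - 6)*(s - 4)*(s - 2)*(s + 1).
Partial fraction decomposition gives [-2/(s - 6)] + [-2/(s - 4)] + [-3/(s - 2)] + [-6/(s + 1)].
Invert each term: -2/(s - 6) ↔ -2e^(6t); -2/(s - 4) ↔ -2e^(4t); -3/(s - 2) ↔ -3e^(2t); -6/(s + 1) ↔ -6e^(-t).

-2*exp(6*t) - 2*exp(4*t) - 3*exp(2*t) - 6*exp(-t)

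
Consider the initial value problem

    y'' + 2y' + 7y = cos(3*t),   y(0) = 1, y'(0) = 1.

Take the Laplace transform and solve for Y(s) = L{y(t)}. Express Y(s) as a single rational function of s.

Laplace-transform each side.
The derivative rules (L{y''} = s^2 Y - s·y(0) - y'(0) and L{y'} = sY - y(0), with y(0) = 1, y'(0) = 1) turn the left side into (s^2 + 2*s + 7)Y - (s + 3).
The right side is L{cos(3*t)} = s/(s^2 + 9).
So (s^2 + 2*s + 7)Y = s/(s^2 + 9) + (s + 3).
Divide through and combine into a single rational function.

Y(s) = (s^3 + 3*s^2 + 10*s + 27)/(s^4 + 2*s^3 + 16*s^2 + 18*s + 63)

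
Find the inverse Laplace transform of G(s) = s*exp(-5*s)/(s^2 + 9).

The factor e^(-5s) signals a time shift by c = 5 (second shifting theorem).
L{cos(3t)} = s/(s^2 + 9), so L^-1{s/(s^2 + 9)} = cos(3*t).
Hence the inverse is u(t - 5) times that function evaluated at t - 5.

Heaviside(t - 5)*(cos(3*t - 15))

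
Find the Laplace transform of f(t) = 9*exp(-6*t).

9/(s + 6)

L{9} = 9/s.
By the first shifting theorem, multiplying by e^(-6t) replaces s with s + 6.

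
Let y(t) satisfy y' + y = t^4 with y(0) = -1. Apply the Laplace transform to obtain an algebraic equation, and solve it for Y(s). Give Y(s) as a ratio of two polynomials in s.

Y(s) = (-s^5 + 24)/(s^6 + s^5)

Take the Laplace transform of both sides.
The derivative rules (L{y'} = sY - y(0) = sY - (-1)) turn the left side into (s + 1)Y - (-1).
The right side is L{t^4} = 24/s^5.
So (s + 1)Y = 24/s^5 + (-1).
Isolate Y and clear denominators.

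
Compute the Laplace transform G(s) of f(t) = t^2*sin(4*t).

L{sin(4t)} = 4/(s^2 + 16).
Then apply L{t^2·g(t)} = (-1)^2 d^2/ds^2[H(s)] with H(s) = 4/(s^2 + 16):
differentiating 2 times and applying the sign gives 8*(3*s^2 - 16)/(s^2 + 16)^3.

G(s) = 8*(3*s^2 - 16)/(s^2 + 16)^3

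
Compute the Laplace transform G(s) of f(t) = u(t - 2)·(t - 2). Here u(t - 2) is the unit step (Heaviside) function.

By the second shifting theorem, L{u(t - c)·g(t - c)} = e^(-cs)·H(s) with c = 2 and H(s) = L{g(t)}.
L{t} = 1!/s^2 = 1/s^2.

G(s) = exp(-2*s)/s^2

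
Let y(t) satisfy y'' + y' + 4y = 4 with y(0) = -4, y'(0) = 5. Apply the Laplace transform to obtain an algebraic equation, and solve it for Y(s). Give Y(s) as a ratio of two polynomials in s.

Laplace-transform each side.
The derivative rules (L{y''} = s^2 Y - s·y(0) - y'(0) and L{y'} = sY - y(0), with y(0) = -4, y'(0) = 5) turn the left side into (s^2 + s + 4)Y - (-4*s + 1).
The right side is L{4} = 4/s.
So (s^2 + s + 4)Y = 4/s + (-4*s + 1).
Solve for Y(s) and write it as one ratio of polynomials.

Y(s) = (-4*s^2 + s + 4)/(s^3 + s^2 + 4*s)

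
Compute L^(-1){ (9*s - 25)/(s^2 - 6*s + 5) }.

5*exp(5*t) + 4*exp(t)

Factor the denominator: s^2 - 6*s + 5 = (s - 5)*(s - 1).
Partial fraction decomposition gives [4/(s - 1)] + [5/(s - 5)].
Invert each term: 4/(s - 1) ↔ 4e^(t); 5/(s - 5) ↔ 5e^(5t).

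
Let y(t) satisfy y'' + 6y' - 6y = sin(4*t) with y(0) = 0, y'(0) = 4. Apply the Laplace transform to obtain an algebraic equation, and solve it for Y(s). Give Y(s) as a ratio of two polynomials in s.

Apply the Laplace transform to the equation.
The derivative rules (L{y''} = s^2 Y - s·y(0) - y'(0) and L{y'} = sY - y(0), with y(0) = 0, y'(0) = 4) turn the left side into (s^2 + 6*s - 6)Y - (4).
The right side is L{sin(4*t)} = 4/(s^2 + 16).
So (s^2 + 6*s - 6)Y = 4/(s^2 + 16) + (4).
Divide through and combine into a single rational function.

Y(s) = (4*s^2 + 68)/(s^4 + 6*s^3 + 10*s^2 + 96*s - 96)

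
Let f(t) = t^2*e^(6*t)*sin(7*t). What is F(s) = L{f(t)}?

L{sin(7t)} = 7/(s^2 + 49).
Multiplying by e^(6t) shifts s → s - 6, so L{e^(6*t)*sin(7*t)} = 7/((s - 6)^2 + 49).
Then apply L{t^2·g(t)} = (-1)^2 d^2/ds^2[G(s)] with G(s) = 7/((s - 6)^2 + 49):
differentiating 2 times and applying the sign gives 14*(3*s^2 - 36*s + 59)/(s^2 - 12*s + 85)^3.

F(s) = 14*(3*s^2 - 36*s + 59)/(s^2 - 12*s + 85)^3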